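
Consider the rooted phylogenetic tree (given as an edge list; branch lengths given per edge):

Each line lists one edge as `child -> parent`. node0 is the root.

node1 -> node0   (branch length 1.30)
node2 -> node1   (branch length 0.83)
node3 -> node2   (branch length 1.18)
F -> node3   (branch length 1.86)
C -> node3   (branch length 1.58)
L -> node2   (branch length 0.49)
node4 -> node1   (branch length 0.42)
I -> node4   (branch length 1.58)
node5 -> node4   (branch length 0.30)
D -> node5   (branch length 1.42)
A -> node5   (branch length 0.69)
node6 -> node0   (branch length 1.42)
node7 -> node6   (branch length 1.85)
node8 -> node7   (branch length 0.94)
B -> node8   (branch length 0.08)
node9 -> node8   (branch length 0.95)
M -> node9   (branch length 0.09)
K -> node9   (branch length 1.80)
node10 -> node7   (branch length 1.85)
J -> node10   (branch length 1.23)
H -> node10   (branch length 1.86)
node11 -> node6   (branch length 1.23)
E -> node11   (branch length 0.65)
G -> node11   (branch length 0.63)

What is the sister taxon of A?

A attaches to the tree at the node subtending (D,A).
The other lineage descending from that same node — the sister group — is the single tip D.

D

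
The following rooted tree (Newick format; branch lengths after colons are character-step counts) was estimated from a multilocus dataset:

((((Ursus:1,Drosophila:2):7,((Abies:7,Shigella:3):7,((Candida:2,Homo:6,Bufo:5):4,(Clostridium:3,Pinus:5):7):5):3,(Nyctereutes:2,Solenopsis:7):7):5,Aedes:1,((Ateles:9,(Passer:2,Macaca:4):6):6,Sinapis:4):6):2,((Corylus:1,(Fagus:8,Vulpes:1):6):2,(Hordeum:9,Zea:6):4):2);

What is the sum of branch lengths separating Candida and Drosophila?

23

The path runs Candida → … → MRCA → … → Drosophila; the MRCA is the node subtending ((Ursus,Drosophila),((Abies,Shigella),((Candida,Homo,Bufo),(Clostridium,Pinus))),(Nyctereutes,Solenopsis)).
Branch lengths along that path: 2 + 4 + 5 + 3 + 7 + 2 = 23.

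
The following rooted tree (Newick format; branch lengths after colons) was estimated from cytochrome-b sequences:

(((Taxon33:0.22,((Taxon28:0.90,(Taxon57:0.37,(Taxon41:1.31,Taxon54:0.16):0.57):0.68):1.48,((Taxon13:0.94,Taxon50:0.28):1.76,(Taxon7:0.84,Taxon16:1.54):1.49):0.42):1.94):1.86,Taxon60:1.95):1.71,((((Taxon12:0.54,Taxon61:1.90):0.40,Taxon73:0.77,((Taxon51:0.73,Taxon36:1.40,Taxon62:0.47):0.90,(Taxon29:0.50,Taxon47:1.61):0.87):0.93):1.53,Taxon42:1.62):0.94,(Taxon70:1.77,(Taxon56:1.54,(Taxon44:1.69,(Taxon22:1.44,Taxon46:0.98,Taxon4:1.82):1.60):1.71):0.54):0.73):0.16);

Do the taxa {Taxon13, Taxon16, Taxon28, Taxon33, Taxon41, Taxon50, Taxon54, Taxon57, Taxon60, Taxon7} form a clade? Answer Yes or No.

Yes

The most recent common ancestor of these taxa subtends ((Taxon33,((Taxon28,(Taxon57,(Taxon41,Taxon54))),((Taxon13,Taxon50),(Taxon7,Taxon16)))),Taxon60).
That clade has exactly 10 tips — every listed taxon and nothing else — so the group is monophyletic.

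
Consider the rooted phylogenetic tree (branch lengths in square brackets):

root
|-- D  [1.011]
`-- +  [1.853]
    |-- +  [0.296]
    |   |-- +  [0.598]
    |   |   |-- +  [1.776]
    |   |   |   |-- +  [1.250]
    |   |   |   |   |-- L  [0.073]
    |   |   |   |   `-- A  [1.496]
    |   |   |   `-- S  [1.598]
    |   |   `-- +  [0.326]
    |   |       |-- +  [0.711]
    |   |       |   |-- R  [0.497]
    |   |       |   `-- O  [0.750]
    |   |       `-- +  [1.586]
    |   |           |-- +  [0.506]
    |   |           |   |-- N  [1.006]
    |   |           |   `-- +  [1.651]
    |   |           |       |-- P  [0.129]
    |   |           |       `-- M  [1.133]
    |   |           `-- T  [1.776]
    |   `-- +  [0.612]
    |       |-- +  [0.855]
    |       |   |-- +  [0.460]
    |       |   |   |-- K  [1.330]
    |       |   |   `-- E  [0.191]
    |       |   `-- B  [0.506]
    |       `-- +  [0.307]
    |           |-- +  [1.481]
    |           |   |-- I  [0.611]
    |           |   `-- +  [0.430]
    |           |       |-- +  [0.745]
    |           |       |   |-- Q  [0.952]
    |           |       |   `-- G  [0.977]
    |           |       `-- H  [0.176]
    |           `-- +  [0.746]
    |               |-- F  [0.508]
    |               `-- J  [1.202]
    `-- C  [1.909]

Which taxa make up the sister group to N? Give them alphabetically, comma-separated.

M, P

N attaches to the tree at the node subtending (N,(P,M)).
The other lineage descending from that same node — the sister group — is (P,M); its 2 tips in alphabetical order are the answer.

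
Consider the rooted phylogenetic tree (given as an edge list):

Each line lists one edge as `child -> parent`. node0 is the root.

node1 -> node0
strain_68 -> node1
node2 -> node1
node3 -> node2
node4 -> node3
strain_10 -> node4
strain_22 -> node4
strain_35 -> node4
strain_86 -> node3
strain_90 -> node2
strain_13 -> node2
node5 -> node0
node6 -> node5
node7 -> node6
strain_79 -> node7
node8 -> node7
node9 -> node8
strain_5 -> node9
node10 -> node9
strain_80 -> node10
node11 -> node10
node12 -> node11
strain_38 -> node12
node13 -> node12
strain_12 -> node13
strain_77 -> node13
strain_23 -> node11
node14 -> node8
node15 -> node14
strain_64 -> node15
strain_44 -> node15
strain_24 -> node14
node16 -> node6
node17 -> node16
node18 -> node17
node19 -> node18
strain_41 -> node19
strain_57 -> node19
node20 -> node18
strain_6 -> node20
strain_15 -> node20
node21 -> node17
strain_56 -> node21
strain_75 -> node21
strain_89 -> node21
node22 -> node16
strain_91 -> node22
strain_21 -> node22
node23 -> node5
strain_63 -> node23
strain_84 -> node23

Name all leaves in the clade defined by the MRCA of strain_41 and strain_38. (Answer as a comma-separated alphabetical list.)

Tracing strain_41: it sits inside (strain_41,strain_57).
Tracing strain_38: it sits inside (strain_38,(strain_12,strain_77)).
The smallest clade enclosing both is ((strain_79,((strain_5,(strain_80,((strain_38,(strain_12,strain_77)),strain_23))),((strain_64,strain_44),strain_24))),((((strain_41,strain_57),(strain_6,strain_15)),(strain_56,strain_75,strain_89)),(strain_91,strain_21))); the answer is its 19 terminal taxa in alphabetical order.

strain_12, strain_15, strain_21, strain_23, strain_24, strain_38, strain_41, strain_44, strain_5, strain_56, strain_57, strain_6, strain_64, strain_75, strain_77, strain_79, strain_80, strain_89, strain_91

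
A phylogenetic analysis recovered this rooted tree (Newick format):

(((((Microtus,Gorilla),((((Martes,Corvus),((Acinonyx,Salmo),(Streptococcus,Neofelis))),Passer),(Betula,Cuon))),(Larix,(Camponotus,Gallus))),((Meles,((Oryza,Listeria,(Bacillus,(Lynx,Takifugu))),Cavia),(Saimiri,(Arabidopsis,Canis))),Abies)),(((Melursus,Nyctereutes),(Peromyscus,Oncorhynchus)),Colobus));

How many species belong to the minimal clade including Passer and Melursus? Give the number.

30

The MRCA of Passer and Melursus is the root, so the clade is the entire tree.
That clade contains 30 terminal taxa: Abies, Acinonyx, Arabidopsis, Bacillus, Betula, Camponotus, Canis, Cavia, Colobus, Corvus, Cuon, Gallus, Gorilla, Larix, Listeria, Lynx, Martes, Meles, Melursus, Microtus, Neofelis, Nyctereutes, Oncorhynchus, Oryza, Passer, Peromyscus, Saimiri, Salmo, Streptococcus, Takifugu.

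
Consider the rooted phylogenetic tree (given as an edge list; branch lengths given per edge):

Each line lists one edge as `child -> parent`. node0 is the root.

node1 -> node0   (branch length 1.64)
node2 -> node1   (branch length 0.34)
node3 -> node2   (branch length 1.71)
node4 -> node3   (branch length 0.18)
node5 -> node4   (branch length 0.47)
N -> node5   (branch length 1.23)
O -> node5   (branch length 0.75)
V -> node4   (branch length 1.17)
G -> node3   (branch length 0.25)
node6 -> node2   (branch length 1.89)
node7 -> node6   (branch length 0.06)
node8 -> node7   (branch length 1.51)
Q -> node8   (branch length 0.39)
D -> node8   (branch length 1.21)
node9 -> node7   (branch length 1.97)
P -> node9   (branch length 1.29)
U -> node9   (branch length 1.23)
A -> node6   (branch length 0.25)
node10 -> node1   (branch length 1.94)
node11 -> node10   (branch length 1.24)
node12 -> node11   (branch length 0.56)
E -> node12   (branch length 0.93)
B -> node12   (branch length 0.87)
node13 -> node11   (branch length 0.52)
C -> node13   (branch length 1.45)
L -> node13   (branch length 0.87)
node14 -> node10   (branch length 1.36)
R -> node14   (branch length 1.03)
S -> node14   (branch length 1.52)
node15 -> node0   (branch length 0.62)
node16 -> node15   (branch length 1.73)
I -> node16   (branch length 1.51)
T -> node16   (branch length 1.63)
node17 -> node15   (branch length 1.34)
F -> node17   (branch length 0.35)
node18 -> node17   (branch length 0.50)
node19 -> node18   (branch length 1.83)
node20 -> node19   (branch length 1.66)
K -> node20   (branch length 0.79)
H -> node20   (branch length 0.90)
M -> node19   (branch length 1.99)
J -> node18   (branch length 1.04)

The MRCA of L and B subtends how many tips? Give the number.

The MRCA of L and B is the node subtending ((E,B),(C,L)).
That clade contains 4 terminal taxa: B, C, E, L.

4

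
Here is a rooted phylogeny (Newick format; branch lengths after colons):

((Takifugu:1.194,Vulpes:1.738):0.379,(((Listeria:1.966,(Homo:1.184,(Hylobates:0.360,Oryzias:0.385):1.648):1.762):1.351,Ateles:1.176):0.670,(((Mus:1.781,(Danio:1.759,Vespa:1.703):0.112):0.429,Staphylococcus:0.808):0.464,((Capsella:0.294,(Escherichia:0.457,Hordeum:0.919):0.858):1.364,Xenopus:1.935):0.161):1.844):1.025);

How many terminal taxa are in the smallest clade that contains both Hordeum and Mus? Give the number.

8

The MRCA of Hordeum and Mus is the node subtending (((Mus,(Danio,Vespa)),Staphylococcus),((Capsella,(Escherichia,Hordeum)),Xenopus)).
That clade contains 8 terminal taxa: Capsella, Danio, Escherichia, Hordeum, Mus, Staphylococcus, Vespa, Xenopus.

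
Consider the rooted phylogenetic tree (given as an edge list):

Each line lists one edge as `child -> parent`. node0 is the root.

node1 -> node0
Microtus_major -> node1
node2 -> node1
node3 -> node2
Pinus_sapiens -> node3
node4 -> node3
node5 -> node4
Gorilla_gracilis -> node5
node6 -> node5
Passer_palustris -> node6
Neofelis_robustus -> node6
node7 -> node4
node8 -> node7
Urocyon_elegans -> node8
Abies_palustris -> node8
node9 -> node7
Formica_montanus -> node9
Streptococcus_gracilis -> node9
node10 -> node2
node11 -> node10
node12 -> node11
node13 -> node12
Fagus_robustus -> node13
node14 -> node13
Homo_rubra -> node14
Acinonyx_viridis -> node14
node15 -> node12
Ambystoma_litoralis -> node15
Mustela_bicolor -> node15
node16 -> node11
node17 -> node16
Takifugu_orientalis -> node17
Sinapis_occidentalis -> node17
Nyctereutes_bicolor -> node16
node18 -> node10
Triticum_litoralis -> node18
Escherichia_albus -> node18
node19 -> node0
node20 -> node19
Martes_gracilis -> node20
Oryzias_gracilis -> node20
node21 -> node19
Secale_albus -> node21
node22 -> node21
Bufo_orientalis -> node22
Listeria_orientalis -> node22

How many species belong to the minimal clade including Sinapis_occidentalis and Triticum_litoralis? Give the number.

10

The MRCA of Sinapis_occidentalis and Triticum_litoralis is the node subtending ((((Fagus_robustus,(Homo_rubra,Acinonyx_viridis)),(Ambystoma_litoralis,Mustela_bicolor)),((Takifugu_orientalis,Sinapis_occidentalis),Nyctereutes_bicolor)),(Triticum_litoralis,Escherichia_albus)).
That clade contains 10 terminal taxa: Acinonyx_viridis, Ambystoma_litoralis, Escherichia_albus, Fagus_robustus, Homo_rubra, Mustela_bicolor, Nyctereutes_bicolor, Sinapis_occidentalis, Takifugu_orientalis, Triticum_litoralis.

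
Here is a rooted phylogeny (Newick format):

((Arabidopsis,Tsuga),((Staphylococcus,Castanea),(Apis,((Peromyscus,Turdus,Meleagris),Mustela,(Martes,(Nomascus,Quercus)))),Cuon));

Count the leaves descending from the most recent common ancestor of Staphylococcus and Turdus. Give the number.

11

The MRCA of Staphylococcus and Turdus is the node subtending ((Staphylococcus,Castanea),(Apis,((Peromyscus,Turdus,Meleagris),Mustela,(Martes,(Nomascus,Quercus)))),Cuon).
That clade contains 11 terminal taxa: Apis, Castanea, Cuon, Martes, Meleagris, Mustela, Nomascus, Peromyscus, Quercus, Staphylococcus, Turdus.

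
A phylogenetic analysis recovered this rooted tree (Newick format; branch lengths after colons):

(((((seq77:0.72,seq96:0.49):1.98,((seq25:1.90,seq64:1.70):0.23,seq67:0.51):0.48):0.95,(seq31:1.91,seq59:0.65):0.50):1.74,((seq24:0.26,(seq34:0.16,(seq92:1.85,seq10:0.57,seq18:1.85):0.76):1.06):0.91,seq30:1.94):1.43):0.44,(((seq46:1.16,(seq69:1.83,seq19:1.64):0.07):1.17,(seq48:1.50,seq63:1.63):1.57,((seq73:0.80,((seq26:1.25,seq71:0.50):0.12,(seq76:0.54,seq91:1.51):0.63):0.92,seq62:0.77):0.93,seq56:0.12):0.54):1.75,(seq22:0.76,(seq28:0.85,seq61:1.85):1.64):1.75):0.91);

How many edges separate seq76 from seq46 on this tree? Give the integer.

7

The MRCA of seq76 and seq46 is the node subtending ((seq46,(seq69,seq19)),(seq48,seq63),((seq73,((seq26,seq71),(seq76,seq91)),seq62),seq56)).
From seq76 up to that node: 5 branches. From seq46 up to the same node: 2 branches. Total: 5 + 2 = 7.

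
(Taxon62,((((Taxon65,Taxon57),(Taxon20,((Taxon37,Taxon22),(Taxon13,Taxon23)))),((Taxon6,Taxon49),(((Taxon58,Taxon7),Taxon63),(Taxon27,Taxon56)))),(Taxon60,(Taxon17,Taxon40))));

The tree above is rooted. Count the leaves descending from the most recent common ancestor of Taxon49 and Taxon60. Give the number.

17

The MRCA of Taxon49 and Taxon60 is the node subtending ((((Taxon65,Taxon57),(Taxon20,((Taxon37,Taxon22),(Taxon13,Taxon23)))),((Taxon6,Taxon49),(((Taxon58,Taxon7),Taxon63),(Taxon27,Taxon56)))),(Taxon60,(Taxon17,Taxon40))).
That clade contains 17 terminal taxa: Taxon13, Taxon17, Taxon20, Taxon22, Taxon23, Taxon27, Taxon37, Taxon40, Taxon49, Taxon56, Taxon57, Taxon58, Taxon6, Taxon60, Taxon63, Taxon65, Taxon7.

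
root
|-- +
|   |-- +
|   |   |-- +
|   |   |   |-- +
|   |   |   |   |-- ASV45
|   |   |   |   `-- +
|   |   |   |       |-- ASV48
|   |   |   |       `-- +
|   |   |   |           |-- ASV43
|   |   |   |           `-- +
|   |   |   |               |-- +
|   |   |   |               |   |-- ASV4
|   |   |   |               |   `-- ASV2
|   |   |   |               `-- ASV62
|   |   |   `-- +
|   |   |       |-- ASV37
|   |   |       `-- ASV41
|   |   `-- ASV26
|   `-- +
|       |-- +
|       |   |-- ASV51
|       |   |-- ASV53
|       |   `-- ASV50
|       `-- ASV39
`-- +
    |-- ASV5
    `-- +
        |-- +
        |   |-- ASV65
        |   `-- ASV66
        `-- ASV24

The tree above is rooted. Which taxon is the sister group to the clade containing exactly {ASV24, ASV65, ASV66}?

ASV5

The clade containing exactly {ASV24, ASV65, ASV66} attaches to the tree at the node subtending (ASV5,((ASV65,ASV66),ASV24)).
The other lineage descending from that same node — the sister group — is the single tip ASV5.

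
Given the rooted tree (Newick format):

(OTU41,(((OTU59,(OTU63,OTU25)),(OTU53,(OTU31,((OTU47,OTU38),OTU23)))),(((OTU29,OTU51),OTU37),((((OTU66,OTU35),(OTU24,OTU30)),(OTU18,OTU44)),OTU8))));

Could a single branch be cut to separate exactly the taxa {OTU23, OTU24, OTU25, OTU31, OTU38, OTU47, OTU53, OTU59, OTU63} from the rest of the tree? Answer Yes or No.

The MRCA of the listed taxa subtends (((OTU59,(OTU63,OTU25)),(OTU53,(OTU31,((OTU47,OTU38),OTU23)))),(((OTU29,OTU51),OTU37),((((OTU66,OTU35),(OTU24,OTU30)),(OTU18,OTU44)),OTU8))).
That clade also contains OTU18, OTU29, OTU30, OTU35, OTU37, OTU44, OTU51, OTU66, OTU8, which are not in the proposed group, so the group is not monophyletic.

No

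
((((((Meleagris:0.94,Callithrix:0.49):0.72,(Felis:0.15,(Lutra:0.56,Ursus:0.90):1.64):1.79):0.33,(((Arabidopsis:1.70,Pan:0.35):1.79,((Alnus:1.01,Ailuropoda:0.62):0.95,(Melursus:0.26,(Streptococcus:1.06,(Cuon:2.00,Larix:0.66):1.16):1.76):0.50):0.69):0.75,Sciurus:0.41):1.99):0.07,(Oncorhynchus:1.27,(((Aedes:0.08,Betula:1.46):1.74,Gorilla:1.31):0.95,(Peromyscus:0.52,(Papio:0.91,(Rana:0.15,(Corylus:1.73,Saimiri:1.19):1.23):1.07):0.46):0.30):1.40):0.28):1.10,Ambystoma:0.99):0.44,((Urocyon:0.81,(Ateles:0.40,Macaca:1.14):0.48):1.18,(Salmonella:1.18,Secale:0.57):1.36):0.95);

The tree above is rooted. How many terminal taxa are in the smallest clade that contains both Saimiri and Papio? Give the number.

4

The MRCA of Saimiri and Papio is the node subtending (Papio,(Rana,(Corylus,Saimiri))).
That clade contains 4 terminal taxa: Corylus, Papio, Rana, Saimiri.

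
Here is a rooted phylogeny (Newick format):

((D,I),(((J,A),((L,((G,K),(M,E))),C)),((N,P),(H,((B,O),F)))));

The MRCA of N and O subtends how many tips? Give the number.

6

The MRCA of N and O is the node subtending ((N,P),(H,((B,O),F))).
That clade contains 6 terminal taxa: B, F, H, N, O, P.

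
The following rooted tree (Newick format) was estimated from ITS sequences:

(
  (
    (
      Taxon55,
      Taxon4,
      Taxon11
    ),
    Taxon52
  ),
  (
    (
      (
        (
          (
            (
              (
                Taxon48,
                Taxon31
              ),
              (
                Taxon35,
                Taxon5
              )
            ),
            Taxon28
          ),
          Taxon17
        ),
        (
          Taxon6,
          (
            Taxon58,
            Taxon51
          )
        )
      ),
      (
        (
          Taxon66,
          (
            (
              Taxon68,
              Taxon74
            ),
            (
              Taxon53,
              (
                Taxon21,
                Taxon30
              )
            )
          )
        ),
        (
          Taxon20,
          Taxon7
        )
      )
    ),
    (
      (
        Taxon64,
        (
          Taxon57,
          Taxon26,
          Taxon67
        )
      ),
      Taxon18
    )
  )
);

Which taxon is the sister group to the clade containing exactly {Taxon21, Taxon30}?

The clade containing exactly {Taxon21, Taxon30} attaches to the tree at the node subtending (Taxon53,(Taxon21,Taxon30)).
The other lineage descending from that same node — the sister group — is the single tip Taxon53.

Taxon53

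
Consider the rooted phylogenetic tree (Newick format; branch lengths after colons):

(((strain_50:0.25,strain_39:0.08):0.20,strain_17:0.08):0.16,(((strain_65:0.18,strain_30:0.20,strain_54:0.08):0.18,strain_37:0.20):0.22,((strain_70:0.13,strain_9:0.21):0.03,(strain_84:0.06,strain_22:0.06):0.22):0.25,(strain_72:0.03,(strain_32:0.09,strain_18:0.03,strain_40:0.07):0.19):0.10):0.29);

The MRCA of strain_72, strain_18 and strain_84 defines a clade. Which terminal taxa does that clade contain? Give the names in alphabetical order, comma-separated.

Tracing strain_72: it sits inside (strain_72,(strain_32,strain_18,strain_40)).
Tracing strain_18: it sits inside (strain_32,strain_18,strain_40).
Tracing strain_84: it sits inside (strain_84,strain_22).
The smallest clade enclosing all 3 is (((strain_65,strain_30,strain_54),strain_37),((strain_70,strain_9),(strain_84,strain_22)),(strain_72,(strain_32,strain_18,strain_40))); the answer is its 12 terminal taxa in alphabetical order.

strain_18, strain_22, strain_30, strain_32, strain_37, strain_40, strain_54, strain_65, strain_70, strain_72, strain_84, strain_9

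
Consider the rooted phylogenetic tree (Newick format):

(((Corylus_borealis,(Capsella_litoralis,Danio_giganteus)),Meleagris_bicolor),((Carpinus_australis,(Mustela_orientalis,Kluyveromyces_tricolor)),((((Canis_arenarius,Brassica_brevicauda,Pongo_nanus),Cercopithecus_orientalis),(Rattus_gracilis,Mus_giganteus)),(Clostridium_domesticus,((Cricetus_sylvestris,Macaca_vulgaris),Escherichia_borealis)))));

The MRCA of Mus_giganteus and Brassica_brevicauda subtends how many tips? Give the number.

The MRCA of Mus_giganteus and Brassica_brevicauda is the node subtending (((Canis_arenarius,Brassica_brevicauda,Pongo_nanus),Cercopithecus_orientalis),(Rattus_gracilis,Mus_giganteus)).
That clade contains 6 terminal taxa: Brassica_brevicauda, Canis_arenarius, Cercopithecus_orientalis, Mus_giganteus, Pongo_nanus, Rattus_gracilis.

6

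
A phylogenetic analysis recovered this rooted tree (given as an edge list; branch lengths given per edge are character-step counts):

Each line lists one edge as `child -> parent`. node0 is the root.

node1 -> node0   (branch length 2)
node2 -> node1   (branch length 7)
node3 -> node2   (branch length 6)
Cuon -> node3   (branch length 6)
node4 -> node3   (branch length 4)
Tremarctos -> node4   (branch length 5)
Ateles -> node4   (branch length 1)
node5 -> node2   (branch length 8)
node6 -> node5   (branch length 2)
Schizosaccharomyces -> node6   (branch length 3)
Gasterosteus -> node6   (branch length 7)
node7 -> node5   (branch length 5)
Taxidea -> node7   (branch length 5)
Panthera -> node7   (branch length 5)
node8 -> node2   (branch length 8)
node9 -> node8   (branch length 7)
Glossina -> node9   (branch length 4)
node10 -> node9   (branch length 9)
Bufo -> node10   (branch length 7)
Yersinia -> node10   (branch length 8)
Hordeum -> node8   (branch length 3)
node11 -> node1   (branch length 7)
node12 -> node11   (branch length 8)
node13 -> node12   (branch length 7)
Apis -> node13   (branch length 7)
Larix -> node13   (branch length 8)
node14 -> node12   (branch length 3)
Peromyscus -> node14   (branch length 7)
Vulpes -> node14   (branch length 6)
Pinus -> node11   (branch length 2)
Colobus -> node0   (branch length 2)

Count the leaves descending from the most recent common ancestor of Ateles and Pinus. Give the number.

16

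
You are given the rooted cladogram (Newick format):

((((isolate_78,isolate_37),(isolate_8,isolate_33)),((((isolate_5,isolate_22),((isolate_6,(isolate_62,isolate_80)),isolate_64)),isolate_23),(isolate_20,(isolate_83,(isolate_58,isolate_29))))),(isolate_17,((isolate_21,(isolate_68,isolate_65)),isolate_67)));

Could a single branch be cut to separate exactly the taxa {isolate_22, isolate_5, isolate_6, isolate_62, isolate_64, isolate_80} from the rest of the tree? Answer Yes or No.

The most recent common ancestor of these taxa subtends ((isolate_5,isolate_22),((isolate_6,(isolate_62,isolate_80)),isolate_64)).
That clade has exactly 6 tips — every listed taxon and nothing else — so the group is monophyletic.

Yes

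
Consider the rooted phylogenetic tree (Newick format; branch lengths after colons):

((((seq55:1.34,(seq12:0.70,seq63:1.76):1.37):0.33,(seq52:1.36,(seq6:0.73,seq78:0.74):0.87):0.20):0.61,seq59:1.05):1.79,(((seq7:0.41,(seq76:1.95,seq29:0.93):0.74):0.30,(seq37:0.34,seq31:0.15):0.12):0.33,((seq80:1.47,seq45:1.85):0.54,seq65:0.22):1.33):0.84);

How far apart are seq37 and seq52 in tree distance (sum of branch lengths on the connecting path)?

5.59

The path runs seq37 → … → MRCA → … → seq52; the MRCA is the root of the tree.
Branch lengths along that path: 0.34 + 0.12 + 0.33 + 0.84 + 1.79 + 0.61 + 0.20 + 1.36 = 5.59.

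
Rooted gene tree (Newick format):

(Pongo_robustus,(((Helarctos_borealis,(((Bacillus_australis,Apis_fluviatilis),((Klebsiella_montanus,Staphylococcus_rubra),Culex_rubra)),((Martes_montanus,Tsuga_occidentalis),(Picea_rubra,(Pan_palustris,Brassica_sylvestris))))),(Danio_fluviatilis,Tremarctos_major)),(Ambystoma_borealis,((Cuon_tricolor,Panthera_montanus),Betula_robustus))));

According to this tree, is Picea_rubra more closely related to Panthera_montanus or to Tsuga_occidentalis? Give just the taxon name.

The MRCA of Picea_rubra and Tsuga_occidentalis subtends ((Martes_montanus,Tsuga_occidentalis),(Picea_rubra,(Pan_palustris,Brassica_sylvestris))) (5 taxa).
The MRCA of Picea_rubra and Panthera_montanus subtends (((Helarctos_borealis,(((Bacillus_australis,Apis_fluviatilis),((Klebsiella_montanus,Staphylococcus_rubra),Culex_rubra)),((Martes_montanus,Tsuga_occidentalis),(Picea_rubra,(Pan_palustris,Brassica_sylvestris))))),(Danio_fluviatilis,Tremarctos_major)),(Ambystoma_borealis,((Cuon_tricolor,Panthera_montanus),Betula_robustus))) (17 taxa).
The first is nested inside the second, so Picea_rubra shares a more recent common ancestor with Tsuga_occidentalis.

Tsuga_occidentalis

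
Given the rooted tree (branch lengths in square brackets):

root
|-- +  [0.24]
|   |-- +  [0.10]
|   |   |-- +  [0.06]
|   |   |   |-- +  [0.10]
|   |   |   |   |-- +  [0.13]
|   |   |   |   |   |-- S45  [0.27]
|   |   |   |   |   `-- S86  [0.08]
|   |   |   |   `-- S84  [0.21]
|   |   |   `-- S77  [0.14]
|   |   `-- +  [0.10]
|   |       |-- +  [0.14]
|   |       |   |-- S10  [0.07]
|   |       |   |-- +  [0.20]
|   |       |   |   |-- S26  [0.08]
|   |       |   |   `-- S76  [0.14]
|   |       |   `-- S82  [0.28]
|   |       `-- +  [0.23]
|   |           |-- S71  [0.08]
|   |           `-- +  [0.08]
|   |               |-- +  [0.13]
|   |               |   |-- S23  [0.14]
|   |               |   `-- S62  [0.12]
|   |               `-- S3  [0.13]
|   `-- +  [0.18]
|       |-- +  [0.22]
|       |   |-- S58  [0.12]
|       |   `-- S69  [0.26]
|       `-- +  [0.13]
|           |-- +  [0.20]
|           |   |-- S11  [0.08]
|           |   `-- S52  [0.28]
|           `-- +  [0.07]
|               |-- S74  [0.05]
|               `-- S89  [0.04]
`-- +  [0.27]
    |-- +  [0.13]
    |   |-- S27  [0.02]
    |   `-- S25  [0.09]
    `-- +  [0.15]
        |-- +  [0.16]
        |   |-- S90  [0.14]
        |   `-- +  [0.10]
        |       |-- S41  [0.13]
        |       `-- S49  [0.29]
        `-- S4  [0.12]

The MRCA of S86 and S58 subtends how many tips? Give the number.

18

The MRCA of S86 and S58 is the node subtending (((((S45,S86),S84),S77),((S10,(S26,S76),S82),(S71,((S23,S62),S3)))),((S58,S69),((S11,S52),(S74,S89)))).
That clade contains 18 terminal taxa: S10, S11, S23, S26, S3, S45, S52, S58, S62, S69, S71, S74, S76, S77, S82, S84, S86, S89.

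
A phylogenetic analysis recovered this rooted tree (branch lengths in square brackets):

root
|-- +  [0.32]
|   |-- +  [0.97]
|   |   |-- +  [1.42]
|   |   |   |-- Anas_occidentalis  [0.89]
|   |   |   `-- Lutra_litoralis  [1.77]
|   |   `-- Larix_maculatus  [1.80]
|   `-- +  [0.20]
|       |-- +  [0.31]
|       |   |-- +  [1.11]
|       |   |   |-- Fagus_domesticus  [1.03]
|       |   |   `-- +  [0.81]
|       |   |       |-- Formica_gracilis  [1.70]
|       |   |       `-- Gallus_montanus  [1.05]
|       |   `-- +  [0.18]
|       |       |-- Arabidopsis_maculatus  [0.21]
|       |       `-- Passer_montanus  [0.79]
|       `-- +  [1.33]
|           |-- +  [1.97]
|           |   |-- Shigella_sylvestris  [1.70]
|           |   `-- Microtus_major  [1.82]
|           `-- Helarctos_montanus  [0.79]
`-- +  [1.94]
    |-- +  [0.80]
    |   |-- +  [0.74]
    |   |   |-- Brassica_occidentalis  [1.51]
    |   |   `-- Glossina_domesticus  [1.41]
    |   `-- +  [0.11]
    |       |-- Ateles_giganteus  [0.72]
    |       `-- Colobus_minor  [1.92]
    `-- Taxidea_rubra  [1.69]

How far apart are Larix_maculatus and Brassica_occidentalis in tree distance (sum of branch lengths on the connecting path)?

8.08

The path runs Larix_maculatus → … → MRCA → … → Brassica_occidentalis; the MRCA is the root of the tree.
Branch lengths along that path: 1.80 + 0.97 + 0.32 + 1.94 + 0.80 + 0.74 + 1.51 = 8.08.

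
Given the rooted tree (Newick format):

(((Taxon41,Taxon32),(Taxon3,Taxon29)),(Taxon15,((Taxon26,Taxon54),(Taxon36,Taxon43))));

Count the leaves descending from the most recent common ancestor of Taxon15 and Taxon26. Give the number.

The MRCA of Taxon15 and Taxon26 is the node subtending (Taxon15,((Taxon26,Taxon54),(Taxon36,Taxon43))).
That clade contains 5 terminal taxa: Taxon15, Taxon26, Taxon36, Taxon43, Taxon54.

5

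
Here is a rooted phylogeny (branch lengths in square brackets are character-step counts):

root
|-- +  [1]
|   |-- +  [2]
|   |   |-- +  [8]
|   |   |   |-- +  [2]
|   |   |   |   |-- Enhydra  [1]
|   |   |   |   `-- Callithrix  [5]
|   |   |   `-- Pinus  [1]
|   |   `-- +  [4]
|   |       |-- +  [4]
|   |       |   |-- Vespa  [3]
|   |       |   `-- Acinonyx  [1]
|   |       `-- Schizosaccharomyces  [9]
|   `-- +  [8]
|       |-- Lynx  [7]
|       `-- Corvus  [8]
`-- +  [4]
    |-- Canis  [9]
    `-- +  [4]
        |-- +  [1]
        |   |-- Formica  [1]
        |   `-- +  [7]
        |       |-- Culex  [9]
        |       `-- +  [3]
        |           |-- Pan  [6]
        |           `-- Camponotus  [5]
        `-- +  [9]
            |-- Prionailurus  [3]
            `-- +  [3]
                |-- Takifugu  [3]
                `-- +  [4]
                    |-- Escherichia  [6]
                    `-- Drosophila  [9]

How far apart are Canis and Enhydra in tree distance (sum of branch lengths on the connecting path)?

27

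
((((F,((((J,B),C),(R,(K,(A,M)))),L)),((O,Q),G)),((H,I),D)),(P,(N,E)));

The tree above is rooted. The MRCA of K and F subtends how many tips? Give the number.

9

The MRCA of K and F is the node subtending (F,((((J,B),C),(R,(K,(A,M)))),L)).
That clade contains 9 terminal taxa: A, B, C, F, J, K, L, M, R.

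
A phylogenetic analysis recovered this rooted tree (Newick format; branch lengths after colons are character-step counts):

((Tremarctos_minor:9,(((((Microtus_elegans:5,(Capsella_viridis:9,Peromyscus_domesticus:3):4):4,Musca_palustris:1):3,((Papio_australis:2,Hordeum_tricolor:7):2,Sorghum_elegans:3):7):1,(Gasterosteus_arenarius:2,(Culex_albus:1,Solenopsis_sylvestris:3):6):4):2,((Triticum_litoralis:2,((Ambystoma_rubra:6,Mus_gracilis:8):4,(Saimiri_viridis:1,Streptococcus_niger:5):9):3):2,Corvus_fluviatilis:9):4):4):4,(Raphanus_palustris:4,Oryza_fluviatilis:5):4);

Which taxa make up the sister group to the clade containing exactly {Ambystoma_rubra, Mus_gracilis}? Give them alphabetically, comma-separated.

Saimiri_viridis, Streptococcus_niger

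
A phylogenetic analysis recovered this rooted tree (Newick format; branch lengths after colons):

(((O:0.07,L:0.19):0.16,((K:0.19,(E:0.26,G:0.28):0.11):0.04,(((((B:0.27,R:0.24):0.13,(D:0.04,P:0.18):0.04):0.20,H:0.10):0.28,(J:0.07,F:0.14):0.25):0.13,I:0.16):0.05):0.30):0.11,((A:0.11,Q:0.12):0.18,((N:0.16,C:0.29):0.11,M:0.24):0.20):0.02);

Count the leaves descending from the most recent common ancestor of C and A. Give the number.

5

The MRCA of C and A is the node subtending ((A,Q),((N,C),M)).
That clade contains 5 terminal taxa: A, C, M, N, Q.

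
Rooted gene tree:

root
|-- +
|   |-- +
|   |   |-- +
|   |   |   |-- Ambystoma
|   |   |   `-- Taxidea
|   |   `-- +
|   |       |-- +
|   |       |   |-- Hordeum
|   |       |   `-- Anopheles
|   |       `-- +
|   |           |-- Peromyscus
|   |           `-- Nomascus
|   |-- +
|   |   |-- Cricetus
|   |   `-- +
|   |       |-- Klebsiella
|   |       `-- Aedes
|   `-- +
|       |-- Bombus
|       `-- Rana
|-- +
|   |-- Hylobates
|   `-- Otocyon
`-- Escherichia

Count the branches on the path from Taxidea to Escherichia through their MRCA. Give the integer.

5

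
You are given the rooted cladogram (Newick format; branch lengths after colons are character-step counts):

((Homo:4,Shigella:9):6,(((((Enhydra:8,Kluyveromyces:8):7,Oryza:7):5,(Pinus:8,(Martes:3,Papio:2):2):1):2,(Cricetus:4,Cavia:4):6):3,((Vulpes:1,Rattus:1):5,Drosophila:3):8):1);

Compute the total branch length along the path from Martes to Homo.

The path runs Martes → … → MRCA → … → Homo; the MRCA is the root of the tree.
Branch lengths along that path: 3 + 2 + 1 + 2 + 3 + 1 + 6 + 4 = 22.

22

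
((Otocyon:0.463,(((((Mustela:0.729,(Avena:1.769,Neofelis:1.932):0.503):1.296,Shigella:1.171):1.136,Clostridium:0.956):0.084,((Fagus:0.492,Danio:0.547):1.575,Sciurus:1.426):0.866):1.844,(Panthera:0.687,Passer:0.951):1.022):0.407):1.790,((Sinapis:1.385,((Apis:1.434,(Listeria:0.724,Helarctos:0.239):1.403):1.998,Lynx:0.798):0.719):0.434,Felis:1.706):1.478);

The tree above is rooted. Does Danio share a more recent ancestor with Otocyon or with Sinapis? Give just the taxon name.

Otocyon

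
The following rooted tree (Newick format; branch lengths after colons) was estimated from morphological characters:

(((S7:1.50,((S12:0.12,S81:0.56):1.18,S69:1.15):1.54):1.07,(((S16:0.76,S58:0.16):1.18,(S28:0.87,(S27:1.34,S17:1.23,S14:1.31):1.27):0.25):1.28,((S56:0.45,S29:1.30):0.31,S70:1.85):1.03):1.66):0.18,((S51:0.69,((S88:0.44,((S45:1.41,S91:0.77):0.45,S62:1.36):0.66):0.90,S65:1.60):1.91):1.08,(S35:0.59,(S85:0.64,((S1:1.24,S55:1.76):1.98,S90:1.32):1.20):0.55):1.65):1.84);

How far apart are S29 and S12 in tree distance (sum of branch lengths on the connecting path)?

8.21

The path runs S29 → … → MRCA → … → S12; the MRCA is the node subtending ((S7,((S12,S81),S69)),(((S16,S58),(S28,(S27,S17,S14))),((S56,S29),S70))).
Branch lengths along that path: 1.30 + 0.31 + 1.03 + 1.66 + 1.07 + 1.54 + 1.18 + 0.12 = 8.21.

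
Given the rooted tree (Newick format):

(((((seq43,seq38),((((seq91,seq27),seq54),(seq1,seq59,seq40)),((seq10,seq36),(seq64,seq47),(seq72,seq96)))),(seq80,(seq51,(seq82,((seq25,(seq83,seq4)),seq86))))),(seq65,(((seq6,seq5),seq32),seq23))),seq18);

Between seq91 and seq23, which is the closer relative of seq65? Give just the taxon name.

seq23

The MRCA of seq65 and seq23 subtends (seq65,(((seq6,seq5),seq32),seq23)) (5 taxa).
The MRCA of seq65 and seq91 subtends ((((seq43,seq38),((((seq91,seq27),seq54),(seq1,seq59,seq40)),((seq10,seq36),(seq64,seq47),(seq72,seq96)))),(seq80,(seq51,(seq82,((seq25,(seq83,seq4)),seq86))))),(seq65,(((seq6,seq5),seq32),seq23))) (26 taxa).
The first is nested inside the second, so seq65 shares a more recent common ancestor with seq23.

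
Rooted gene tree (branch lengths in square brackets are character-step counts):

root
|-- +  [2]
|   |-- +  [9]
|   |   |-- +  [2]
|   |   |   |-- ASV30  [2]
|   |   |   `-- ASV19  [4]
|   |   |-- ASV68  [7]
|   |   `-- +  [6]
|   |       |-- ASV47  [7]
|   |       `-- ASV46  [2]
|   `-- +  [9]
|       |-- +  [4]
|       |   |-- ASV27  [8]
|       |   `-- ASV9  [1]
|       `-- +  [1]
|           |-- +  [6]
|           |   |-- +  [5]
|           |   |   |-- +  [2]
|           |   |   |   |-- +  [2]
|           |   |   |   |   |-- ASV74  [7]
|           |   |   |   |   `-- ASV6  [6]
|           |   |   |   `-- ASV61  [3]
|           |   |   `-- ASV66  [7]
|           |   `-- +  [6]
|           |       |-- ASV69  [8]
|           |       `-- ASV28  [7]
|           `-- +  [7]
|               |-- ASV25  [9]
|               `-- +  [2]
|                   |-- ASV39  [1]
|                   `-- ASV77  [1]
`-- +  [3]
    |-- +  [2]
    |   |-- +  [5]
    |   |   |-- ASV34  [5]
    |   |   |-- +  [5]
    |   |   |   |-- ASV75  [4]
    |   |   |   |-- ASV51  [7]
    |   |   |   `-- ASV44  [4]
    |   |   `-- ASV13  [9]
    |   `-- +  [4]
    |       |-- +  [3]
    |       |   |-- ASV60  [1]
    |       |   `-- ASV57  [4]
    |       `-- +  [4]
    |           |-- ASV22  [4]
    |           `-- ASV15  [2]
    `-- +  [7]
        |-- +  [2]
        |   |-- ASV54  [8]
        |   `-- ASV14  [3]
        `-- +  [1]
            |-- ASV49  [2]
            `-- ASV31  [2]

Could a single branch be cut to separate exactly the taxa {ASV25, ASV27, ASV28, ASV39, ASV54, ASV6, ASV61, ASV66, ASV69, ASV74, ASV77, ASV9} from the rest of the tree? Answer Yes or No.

The MRCA of the listed taxa is the root, so the smallest clade containing them is the whole tree.
That clade also contains ASV13, ASV14, ASV15, ASV19, ASV22, ASV30, ASV31, ASV34, ASV44, ASV46, ASV47, ASV49, ASV51, ASV57, ASV60, ASV68, ASV75, which are not in the proposed group, so the group is not monophyletic.

No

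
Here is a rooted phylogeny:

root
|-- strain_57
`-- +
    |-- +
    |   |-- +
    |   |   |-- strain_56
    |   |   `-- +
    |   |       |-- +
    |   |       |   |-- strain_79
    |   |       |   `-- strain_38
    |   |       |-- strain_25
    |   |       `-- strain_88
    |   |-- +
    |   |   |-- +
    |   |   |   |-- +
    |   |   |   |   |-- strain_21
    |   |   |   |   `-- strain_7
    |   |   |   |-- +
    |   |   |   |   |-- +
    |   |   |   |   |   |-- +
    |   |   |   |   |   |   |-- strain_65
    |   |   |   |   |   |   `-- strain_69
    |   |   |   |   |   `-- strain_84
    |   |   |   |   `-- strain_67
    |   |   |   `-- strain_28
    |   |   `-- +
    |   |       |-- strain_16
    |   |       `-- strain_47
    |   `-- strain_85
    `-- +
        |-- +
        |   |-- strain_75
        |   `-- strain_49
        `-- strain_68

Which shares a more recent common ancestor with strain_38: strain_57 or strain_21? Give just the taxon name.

The MRCA of strain_38 and strain_21 subtends ((strain_56,((strain_79,strain_38),strain_25,strain_88)),(((strain_21,strain_7),(((strain_65,strain_69),strain_84),strain_67),strain_28),(strain_16,strain_47)),strain_85) (15 taxa).
The MRCA of strain_38 and strain_57 is the root, subtending the entire tree (19 taxa).
The first is nested inside the second, so strain_38 shares a more recent common ancestor with strain_21.

strain_21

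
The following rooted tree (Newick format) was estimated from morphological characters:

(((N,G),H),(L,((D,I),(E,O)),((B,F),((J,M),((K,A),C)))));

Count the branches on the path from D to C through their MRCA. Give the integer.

7

The MRCA of D and C is the node subtending (L,((D,I),(E,O)),((B,F),((J,M),((K,A),C)))).
From D up to that node: 3 branches. From C up to the same node: 4 branches. Total: 3 + 4 = 7.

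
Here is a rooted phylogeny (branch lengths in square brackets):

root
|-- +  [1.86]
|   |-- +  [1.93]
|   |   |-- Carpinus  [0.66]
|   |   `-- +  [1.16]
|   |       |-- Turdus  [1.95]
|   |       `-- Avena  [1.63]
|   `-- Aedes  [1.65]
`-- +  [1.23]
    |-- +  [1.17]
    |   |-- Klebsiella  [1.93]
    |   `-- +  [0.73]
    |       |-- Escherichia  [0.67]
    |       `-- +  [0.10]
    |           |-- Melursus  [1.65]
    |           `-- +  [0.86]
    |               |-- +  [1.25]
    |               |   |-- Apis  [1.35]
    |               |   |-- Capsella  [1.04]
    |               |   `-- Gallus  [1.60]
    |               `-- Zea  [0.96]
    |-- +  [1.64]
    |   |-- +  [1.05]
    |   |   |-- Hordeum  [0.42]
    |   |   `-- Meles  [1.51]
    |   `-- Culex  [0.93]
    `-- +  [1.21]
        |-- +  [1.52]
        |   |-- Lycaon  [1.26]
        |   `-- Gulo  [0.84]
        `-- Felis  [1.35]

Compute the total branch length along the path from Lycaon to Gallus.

9.70

The path runs Lycaon → … → MRCA → … → Gallus; the MRCA is the node subtending ((Klebsiella,(Escherichia,(Melursus,((Apis,Capsella,Gallus),Zea)))),((Hordeum,Meles),Culex),((Lycaon,Gulo),Felis)).
Branch lengths along that path: 1.26 + 1.52 + 1.21 + 1.17 + 0.73 + 0.10 + 0.86 + 1.25 + 1.60 = 9.70.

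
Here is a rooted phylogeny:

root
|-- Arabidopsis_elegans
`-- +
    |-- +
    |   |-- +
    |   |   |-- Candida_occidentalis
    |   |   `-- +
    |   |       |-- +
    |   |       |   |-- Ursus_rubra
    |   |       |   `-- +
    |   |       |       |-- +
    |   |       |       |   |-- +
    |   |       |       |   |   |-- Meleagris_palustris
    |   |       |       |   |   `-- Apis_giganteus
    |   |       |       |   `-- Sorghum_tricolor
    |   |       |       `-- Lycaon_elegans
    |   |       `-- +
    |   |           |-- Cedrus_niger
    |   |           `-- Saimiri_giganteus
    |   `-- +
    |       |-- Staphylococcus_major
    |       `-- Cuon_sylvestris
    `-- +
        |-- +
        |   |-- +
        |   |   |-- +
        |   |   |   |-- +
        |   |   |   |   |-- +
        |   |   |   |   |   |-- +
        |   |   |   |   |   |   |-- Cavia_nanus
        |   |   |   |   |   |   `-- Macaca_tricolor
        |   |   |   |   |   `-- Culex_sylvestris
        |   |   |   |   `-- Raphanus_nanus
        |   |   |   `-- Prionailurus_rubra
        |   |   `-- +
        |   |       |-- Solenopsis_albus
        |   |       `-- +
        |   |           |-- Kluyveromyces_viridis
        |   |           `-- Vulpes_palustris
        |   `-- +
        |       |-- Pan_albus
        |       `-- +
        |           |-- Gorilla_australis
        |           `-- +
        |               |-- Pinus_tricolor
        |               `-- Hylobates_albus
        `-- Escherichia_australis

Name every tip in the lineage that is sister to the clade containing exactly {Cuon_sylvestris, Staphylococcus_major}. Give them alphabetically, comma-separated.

Apis_giganteus, Candida_occidentalis, Cedrus_niger, Lycaon_elegans, Meleagris_palustris, Saimiri_giganteus, Sorghum_tricolor, Ursus_rubra

The clade containing exactly {Cuon_sylvestris, Staphylococcus_major} attaches to the tree at the node subtending ((Candida_occidentalis,((Ursus_rubra,(((Meleagris_palustris,Apis_giganteus),Sorghum_tricolor),Lycaon_elegans)),(Cedrus_niger,Saimiri_giganteus))),(Staphylococcus_major,Cuon_sylvestris)).
The other lineage descending from that same node — the sister group — is (Candida_occidentalis,((Ursus_rubra,(((Meleagris_palustris,Apis_giganteus),Sorghum_tricolor),Lycaon_elegans)),(Cedrus_niger,Saimiri_giganteus))); its 8 tips in alphabetical order are the answer.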